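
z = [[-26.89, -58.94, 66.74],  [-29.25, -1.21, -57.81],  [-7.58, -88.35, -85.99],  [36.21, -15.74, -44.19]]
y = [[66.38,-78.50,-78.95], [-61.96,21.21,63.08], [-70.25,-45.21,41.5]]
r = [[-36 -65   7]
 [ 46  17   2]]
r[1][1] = 17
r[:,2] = [7, 2]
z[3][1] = -15.74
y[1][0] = -61.96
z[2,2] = -85.99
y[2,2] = 41.5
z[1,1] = -1.21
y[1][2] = 63.08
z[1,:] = [-29.25, -1.21, -57.81]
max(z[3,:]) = 36.21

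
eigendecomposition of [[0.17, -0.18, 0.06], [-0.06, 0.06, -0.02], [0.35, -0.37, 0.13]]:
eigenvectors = [[-0.43, 0.64, -0.17], [0.15, 0.71, 0.17], [-0.89, 0.30, 0.97]]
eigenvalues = [0.36, -0.0, 0.0]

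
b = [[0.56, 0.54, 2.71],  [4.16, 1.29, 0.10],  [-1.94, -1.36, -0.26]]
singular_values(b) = [5.02, 2.65, 0.61]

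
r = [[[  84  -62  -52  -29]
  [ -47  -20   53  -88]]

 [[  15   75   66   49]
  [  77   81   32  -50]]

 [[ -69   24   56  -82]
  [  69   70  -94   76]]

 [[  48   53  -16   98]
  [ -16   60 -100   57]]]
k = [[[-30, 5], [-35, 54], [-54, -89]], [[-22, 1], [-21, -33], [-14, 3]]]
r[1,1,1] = 81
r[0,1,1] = -20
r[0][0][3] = -29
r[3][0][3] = 98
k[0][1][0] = -35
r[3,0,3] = 98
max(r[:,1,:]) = 81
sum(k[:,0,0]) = -52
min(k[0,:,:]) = -89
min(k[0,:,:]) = -89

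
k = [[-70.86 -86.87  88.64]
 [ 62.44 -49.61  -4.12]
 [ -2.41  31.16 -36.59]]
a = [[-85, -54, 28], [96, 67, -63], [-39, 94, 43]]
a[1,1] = 67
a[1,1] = 67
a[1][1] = 67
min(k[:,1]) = -86.87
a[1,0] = 96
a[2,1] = 94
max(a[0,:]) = 28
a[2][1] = 94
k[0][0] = -70.86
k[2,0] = -2.41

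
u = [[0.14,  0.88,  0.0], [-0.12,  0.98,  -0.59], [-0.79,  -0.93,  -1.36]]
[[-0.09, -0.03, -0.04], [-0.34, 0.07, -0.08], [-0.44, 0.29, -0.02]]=u @ [[0.33, 0.01, 0.12], [-0.16, -0.04, -0.07], [0.24, -0.19, -0.01]]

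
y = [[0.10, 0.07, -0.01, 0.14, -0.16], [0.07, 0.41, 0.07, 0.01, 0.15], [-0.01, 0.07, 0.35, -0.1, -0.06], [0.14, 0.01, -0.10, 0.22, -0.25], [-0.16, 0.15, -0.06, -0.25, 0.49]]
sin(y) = [[0.09,0.07,-0.01,0.13,-0.15],[0.07,0.39,0.07,0.02,0.14],[-0.01,0.07,0.34,-0.1,-0.06],[0.13,0.02,-0.10,0.20,-0.23],[-0.15,0.14,-0.06,-0.23,0.45]]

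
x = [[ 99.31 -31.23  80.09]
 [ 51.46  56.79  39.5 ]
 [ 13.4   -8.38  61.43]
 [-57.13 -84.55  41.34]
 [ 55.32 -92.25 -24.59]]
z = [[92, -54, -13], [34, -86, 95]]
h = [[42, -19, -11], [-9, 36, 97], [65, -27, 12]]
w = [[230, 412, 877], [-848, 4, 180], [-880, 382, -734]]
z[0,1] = -54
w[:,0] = [230, -848, -880]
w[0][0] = 230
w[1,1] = 4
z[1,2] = 95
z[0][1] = -54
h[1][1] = 36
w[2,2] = -734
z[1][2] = 95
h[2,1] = -27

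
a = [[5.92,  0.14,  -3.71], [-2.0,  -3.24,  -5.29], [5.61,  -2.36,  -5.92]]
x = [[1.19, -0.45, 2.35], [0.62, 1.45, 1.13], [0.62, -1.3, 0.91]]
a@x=[[4.83, 2.36, 10.69], [-7.67, 3.08, -13.18], [1.54, 1.75, 5.13]]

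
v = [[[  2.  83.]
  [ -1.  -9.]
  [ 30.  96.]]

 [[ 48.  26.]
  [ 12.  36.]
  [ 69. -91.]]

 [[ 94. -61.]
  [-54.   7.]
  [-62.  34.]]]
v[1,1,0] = 12.0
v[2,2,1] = 34.0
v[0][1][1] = -9.0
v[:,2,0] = [30.0, 69.0, -62.0]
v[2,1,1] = 7.0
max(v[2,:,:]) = 94.0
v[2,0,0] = 94.0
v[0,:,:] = [[2.0, 83.0], [-1.0, -9.0], [30.0, 96.0]]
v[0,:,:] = [[2.0, 83.0], [-1.0, -9.0], [30.0, 96.0]]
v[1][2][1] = -91.0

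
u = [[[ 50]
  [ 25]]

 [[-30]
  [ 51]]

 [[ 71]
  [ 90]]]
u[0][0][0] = 50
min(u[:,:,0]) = -30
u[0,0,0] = 50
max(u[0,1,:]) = 25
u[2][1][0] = 90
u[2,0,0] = 71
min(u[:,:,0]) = -30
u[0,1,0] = 25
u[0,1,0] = 25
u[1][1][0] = 51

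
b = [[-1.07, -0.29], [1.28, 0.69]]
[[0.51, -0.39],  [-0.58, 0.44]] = b@[[-0.51, 0.39], [0.11, -0.08]]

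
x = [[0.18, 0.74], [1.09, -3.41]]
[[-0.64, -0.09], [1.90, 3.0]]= x @ [[-0.54, 1.34],[-0.73, -0.45]]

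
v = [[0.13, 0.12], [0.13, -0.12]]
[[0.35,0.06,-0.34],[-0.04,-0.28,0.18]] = v @[[1.22, -0.88, -0.62], [1.62, 1.42, -2.14]]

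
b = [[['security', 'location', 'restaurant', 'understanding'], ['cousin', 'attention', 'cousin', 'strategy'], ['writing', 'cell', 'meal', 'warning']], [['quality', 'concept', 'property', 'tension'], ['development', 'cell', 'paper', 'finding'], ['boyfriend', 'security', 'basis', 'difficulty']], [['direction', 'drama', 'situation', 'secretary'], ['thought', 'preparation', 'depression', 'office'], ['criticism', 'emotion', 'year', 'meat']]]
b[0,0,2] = 'restaurant'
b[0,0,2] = 'restaurant'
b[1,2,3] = 'difficulty'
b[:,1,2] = ['cousin', 'paper', 'depression']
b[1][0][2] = 'property'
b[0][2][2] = 'meal'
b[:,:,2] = [['restaurant', 'cousin', 'meal'], ['property', 'paper', 'basis'], ['situation', 'depression', 'year']]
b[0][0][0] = 'security'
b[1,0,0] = 'quality'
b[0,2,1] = 'cell'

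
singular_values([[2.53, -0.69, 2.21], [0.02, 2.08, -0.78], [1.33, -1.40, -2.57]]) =[3.64, 3.2, 1.87]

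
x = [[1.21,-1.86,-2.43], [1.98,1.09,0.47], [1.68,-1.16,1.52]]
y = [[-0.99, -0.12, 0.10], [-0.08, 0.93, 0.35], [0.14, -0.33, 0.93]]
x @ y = [[-1.39,  -1.07,  -2.79], [-1.98,  0.62,  1.02], [-1.36,  -1.78,  1.18]]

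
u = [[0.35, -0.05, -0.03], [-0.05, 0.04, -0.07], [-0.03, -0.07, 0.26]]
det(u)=0.001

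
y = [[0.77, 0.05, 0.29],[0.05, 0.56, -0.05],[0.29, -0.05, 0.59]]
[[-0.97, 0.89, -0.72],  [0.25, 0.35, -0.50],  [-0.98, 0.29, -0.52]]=y@[[-0.83,  1.12,  -0.63], [0.41,  0.52,  -0.90], [-1.21,  -0.01,  -0.65]]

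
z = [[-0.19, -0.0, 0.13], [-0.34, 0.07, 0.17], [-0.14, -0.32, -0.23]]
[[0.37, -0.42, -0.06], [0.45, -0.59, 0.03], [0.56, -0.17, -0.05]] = z@[[-1.22, 1.22, -0.37], [-1.97, 1.05, 1.01], [1.04, -1.45, -0.98]]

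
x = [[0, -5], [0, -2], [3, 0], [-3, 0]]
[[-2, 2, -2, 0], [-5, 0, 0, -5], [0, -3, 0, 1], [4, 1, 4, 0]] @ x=[[-6, 6], [15, 25], [-3, 6], [12, -22]]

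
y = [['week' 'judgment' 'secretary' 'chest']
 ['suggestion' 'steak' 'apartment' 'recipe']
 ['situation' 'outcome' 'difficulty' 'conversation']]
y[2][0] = 'situation'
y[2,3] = 'conversation'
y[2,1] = 'outcome'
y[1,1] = 'steak'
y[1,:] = ['suggestion', 'steak', 'apartment', 'recipe']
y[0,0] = 'week'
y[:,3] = ['chest', 'recipe', 'conversation']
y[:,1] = ['judgment', 'steak', 'outcome']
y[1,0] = 'suggestion'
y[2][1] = 'outcome'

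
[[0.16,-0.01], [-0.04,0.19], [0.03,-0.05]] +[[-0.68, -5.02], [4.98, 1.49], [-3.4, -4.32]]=[[-0.52, -5.03], [4.94, 1.68], [-3.37, -4.37]]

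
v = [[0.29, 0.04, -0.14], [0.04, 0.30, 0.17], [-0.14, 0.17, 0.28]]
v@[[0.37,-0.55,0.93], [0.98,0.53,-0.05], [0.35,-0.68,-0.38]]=[[0.1,-0.04,0.32], [0.37,0.02,-0.04], [0.21,-0.02,-0.25]]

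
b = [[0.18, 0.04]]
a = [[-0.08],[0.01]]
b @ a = [[-0.01]]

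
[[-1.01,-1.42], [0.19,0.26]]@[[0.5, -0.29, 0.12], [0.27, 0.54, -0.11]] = [[-0.89, -0.47, 0.03], [0.17, 0.09, -0.01]]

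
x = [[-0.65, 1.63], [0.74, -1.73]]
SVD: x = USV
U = [[-0.68, 0.73], [0.73, 0.68]]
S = [2.57, 0.03]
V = [[0.38, -0.92], [0.92, 0.38]]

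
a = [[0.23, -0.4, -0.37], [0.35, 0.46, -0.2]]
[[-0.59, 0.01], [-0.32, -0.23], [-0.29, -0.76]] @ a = [[-0.13, 0.24, 0.22],[-0.15, 0.02, 0.16],[-0.33, -0.23, 0.26]]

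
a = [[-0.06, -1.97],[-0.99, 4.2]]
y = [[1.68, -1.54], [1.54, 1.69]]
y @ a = [[1.42, -9.78], [-1.77, 4.06]]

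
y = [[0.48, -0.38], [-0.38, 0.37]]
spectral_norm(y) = 0.81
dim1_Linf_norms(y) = [0.48, 0.38]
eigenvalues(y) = [0.81, 0.04]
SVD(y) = [[-0.76, 0.65], [0.65, 0.76]] @ diag([0.8089596332949598, 0.041040366705040195]) @ [[-0.76, 0.65], [0.65, 0.76]]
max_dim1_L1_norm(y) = 0.86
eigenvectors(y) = [[0.76,0.65],[-0.65,0.76]]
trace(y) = 0.85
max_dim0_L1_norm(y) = 0.86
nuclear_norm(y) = 0.85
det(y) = 0.03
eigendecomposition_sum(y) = [[0.46, -0.40], [-0.40, 0.35]] + [[0.02, 0.02], [0.02, 0.02]]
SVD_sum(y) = [[0.46, -0.40], [-0.4, 0.35]] + [[0.02, 0.02], [0.02, 0.02]]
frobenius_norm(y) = 0.81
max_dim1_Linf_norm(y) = 0.48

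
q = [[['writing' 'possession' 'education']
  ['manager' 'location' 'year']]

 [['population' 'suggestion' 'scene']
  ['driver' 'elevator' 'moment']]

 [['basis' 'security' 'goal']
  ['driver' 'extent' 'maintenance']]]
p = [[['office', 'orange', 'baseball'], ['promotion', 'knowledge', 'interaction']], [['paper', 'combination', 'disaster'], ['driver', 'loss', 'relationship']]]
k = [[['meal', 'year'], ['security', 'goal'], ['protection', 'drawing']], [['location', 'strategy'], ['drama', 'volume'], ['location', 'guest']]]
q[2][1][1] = 'extent'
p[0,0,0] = 'office'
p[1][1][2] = 'relationship'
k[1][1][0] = 'drama'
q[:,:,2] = [['education', 'year'], ['scene', 'moment'], ['goal', 'maintenance']]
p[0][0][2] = 'baseball'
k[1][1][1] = 'volume'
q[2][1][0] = 'driver'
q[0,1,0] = 'manager'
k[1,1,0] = 'drama'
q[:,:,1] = [['possession', 'location'], ['suggestion', 'elevator'], ['security', 'extent']]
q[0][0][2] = 'education'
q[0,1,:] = ['manager', 'location', 'year']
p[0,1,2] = 'interaction'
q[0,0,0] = 'writing'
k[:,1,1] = ['goal', 'volume']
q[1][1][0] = 'driver'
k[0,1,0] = 'security'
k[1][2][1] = 'guest'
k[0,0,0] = 'meal'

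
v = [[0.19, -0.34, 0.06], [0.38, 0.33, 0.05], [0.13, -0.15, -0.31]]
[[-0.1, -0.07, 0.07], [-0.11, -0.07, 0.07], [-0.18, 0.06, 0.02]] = v@[[-0.44, -0.2, 0.22], [0.11, 0.05, -0.06], [0.34, -0.30, 0.05]]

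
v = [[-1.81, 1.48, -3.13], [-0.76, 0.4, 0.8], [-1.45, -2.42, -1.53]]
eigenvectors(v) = [[(-0.83+0j), 0.67+0.00j, (0.67-0j)], [-0.04+0.00j, (-0.08+0.51j), -0.08-0.51j], [(-0.56+0j), (-0.52-0.14j), (-0.52+0.14j)]]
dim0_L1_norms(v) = [4.02, 4.3, 5.46]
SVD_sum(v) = [[-1.95, 0.09, -3.08],[0.14, -0.01, 0.22],[-1.07, 0.05, -1.69]] + [[0.15, 1.39, -0.05], [0.03, 0.28, -0.01], [-0.27, -2.49, 0.09]] + [[-0.01, 0.0, 0.00], [-0.93, 0.12, 0.59], [-0.11, 0.01, 0.07]]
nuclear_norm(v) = 8.17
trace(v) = -2.94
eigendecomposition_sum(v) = [[-2.08+0.00j, -0.73-0.00j, -2.56-0.00j], [-0.11+0.00j, (-0.04-0j), -0.13-0.00j], [-1.41+0.00j, (-0.49-0j), (-1.73-0j)]] + [[(0.14+0.41j), 1.10-0.46j, (-0.29-0.57j)],  [(-0.33+0.06j), (0.22+0.9j), 0.47-0.15j],  [(-0.02-0.35j), -0.96+0.12j, 0.10+0.50j]] + [[(0.14-0.41j), 1.10+0.46j, (-0.29+0.57j)], [-0.33-0.06j, (0.22-0.9j), (0.47+0.15j)], [-0.02+0.35j, (-0.96-0.12j), 0.10-0.50j]]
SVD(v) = [[0.87, -0.48, -0.01], [-0.06, -0.1, -0.99], [0.48, 0.87, -0.12]] @ diag([4.172348054862422, 2.8786093974206235, 1.116207707448499]) @ [[-0.54, 0.03, -0.84],  [-0.11, -0.99, 0.04],  [0.84, -0.11, -0.53]]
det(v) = -13.41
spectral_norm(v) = 4.17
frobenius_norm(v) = 5.19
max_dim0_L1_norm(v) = 5.46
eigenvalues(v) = [(-3.85+0j), (0.46+1.81j), (0.46-1.81j)]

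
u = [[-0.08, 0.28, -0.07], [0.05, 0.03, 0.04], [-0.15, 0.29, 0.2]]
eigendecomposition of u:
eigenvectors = [[0.83, -0.85, -0.07], [-0.26, -0.5, 0.16], [0.49, 0.18, 0.98]]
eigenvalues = [-0.21, 0.1, 0.26]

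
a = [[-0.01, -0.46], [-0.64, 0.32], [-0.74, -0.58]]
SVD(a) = [[-0.22, 0.55],[-0.40, -0.8],[-0.89, 0.22]] @ diag([1.0389942411035114, 0.7267674779141801]) @ [[0.88, 0.47], [0.47, -0.88]]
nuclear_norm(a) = 1.77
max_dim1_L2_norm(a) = 0.94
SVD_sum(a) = [[-0.20, -0.11], [-0.37, -0.19], [-0.82, -0.44]] + [[0.19, -0.35], [-0.27, 0.51], [0.08, -0.14]]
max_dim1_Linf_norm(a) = 0.74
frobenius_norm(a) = 1.27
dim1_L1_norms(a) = [0.47, 0.96, 1.32]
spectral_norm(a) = 1.04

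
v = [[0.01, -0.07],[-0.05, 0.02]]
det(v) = -0.00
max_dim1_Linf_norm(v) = 0.07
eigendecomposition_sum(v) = [[-0.02, -0.03], [-0.02, -0.02]] + [[0.03, -0.04], [-0.03, 0.04]]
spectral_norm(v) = 0.08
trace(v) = 0.03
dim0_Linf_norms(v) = [0.05, 0.07]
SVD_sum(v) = [[0.03, -0.06], [-0.02, 0.04]] + [[-0.02, -0.01], [-0.03, -0.02]]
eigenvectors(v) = [[-0.79, 0.74],[-0.61, -0.68]]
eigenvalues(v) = [-0.04, 0.07]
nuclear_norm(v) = 0.12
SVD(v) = [[0.86, -0.51], [-0.51, -0.86]] @ diag([0.07823572927128143, 0.042180216516641535]) @ [[0.43, -0.9],[0.9, 0.43]]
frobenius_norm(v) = 0.09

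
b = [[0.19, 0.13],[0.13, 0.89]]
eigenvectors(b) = [[-0.98, -0.18], [0.18, -0.98]]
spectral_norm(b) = 0.91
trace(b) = 1.08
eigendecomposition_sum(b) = [[0.16, -0.03],[-0.03, 0.01]] + [[0.03,0.16],[0.16,0.88]]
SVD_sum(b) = [[0.03, 0.16], [0.16, 0.88]] + [[0.16, -0.03], [-0.03, 0.01]]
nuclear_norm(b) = 1.08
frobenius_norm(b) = 0.93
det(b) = 0.15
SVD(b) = [[0.18, 0.98], [0.98, -0.18]] @ diag([0.9133630940518894, 0.16663690594811065]) @ [[0.18, 0.98], [0.98, -0.18]]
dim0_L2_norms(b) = [0.23, 0.9]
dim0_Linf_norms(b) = [0.19, 0.89]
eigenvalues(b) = [0.17, 0.91]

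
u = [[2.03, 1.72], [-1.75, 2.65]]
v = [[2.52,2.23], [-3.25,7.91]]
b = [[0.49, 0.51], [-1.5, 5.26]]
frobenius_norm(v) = 9.19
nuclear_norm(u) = 5.83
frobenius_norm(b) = 5.52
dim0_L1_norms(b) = [1.99, 5.77]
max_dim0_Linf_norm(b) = 5.26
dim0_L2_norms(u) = [2.68, 3.16]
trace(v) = 10.43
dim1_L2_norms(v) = [3.37, 8.55]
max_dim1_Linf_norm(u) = 2.65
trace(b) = 5.75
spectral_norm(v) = 8.63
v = b + u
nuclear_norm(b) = 6.09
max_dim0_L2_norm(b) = 5.28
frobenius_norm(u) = 4.14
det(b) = 3.34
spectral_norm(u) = 3.22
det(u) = 8.39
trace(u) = 4.68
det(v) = 27.18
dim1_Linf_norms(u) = [2.03, 2.65]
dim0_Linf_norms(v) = [3.25, 7.91]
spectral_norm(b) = 5.48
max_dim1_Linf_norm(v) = 7.91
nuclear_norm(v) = 11.78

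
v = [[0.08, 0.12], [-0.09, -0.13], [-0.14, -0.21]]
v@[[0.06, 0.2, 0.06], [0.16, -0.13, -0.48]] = [[0.02,0.0,-0.05], [-0.03,-0.00,0.06], [-0.04,-0.00,0.09]]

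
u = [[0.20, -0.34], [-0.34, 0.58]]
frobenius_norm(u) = 0.78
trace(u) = 0.78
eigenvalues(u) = [0.0, 0.78]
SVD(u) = [[-0.51,0.86], [0.86,0.51]] @ diag([0.7794868418830091, 0.0005131581169909653]) @ [[-0.51, 0.86], [0.86, 0.51]]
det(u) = 0.00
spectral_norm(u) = 0.78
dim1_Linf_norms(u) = [0.34, 0.58]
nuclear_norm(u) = 0.78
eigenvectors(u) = [[-0.86,0.51],[-0.51,-0.86]]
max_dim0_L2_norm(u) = 0.67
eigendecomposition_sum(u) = [[0.00, 0.00], [0.0, 0.00]] + [[0.2, -0.34], [-0.34, 0.58]]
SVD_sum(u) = [[0.20, -0.34], [-0.34, 0.58]] + [[0.0, 0.0], [0.0, 0.0]]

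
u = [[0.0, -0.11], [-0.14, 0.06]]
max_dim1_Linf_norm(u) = 0.14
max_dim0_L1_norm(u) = 0.17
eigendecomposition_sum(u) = [[-0.06, -0.04], [-0.05, -0.04]] + [[0.06, -0.07],[-0.09, 0.10]]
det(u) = -0.02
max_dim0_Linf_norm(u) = 0.14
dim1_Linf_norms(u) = [0.11, 0.14]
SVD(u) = [[-0.42, 0.91], [0.91, 0.42]] @ diag([0.16209062098432125, 0.09500858165932757]) @ [[-0.78, 0.62], [-0.62, -0.78]]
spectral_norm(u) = 0.16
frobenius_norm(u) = 0.19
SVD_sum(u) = [[0.05, -0.04], [-0.12, 0.09]] + [[-0.05, -0.07], [-0.02, -0.03]]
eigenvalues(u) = [-0.1, 0.16]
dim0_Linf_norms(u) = [0.14, 0.11]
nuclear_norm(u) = 0.26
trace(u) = 0.06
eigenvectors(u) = [[-0.75,  0.57], [-0.66,  -0.82]]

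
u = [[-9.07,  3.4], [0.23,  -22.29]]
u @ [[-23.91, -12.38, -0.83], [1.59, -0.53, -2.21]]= [[222.27, 110.48, 0.01],[-40.94, 8.97, 49.07]]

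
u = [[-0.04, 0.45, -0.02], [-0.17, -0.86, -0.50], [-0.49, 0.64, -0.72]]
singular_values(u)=[1.19, 0.99, 0.02]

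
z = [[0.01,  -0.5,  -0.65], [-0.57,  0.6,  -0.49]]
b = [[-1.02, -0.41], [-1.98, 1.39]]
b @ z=[[0.22, 0.26, 0.86], [-0.81, 1.82, 0.61]]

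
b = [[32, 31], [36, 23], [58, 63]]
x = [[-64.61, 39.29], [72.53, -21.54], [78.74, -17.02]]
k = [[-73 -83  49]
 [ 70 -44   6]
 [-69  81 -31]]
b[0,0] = 32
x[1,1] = -21.54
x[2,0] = 78.74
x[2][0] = 78.74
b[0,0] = 32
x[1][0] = 72.53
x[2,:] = [78.74, -17.02]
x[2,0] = 78.74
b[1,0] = 36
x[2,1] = -17.02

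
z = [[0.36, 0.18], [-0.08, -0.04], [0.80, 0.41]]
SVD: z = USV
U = [[-0.41, 0.89], [0.09, -0.20], [-0.91, -0.42]]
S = [0.99, 0.0]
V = [[-0.89,-0.45], [0.45,-0.89]]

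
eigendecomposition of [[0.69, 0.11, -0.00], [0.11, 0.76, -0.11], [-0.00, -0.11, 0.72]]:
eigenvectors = [[-0.42, 0.68, -0.60],  [-0.76, 0.10, 0.64],  [0.49, 0.73, 0.48]]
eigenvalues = [0.89, 0.71, 0.57]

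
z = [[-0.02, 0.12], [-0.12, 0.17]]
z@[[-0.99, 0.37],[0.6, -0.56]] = [[0.09, -0.07], [0.22, -0.14]]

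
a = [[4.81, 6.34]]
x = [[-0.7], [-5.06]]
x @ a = [[-3.37, -4.44], [-24.34, -32.08]]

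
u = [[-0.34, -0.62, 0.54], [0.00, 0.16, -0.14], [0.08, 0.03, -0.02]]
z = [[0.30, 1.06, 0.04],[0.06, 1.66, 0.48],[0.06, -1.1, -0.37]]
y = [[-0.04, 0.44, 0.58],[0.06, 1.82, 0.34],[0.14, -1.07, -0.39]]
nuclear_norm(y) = 2.86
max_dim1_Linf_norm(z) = 1.66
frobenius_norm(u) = 0.92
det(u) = -0.00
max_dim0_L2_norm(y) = 2.16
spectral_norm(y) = 2.24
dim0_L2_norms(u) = [0.35, 0.64, 0.56]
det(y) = -0.14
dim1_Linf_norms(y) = [0.58, 1.82, 1.07]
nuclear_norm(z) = 2.72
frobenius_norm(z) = 2.36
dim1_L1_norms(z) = [1.4, 2.2, 1.53]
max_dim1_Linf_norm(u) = 0.62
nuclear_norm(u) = 1.02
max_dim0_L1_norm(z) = 3.82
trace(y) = 1.39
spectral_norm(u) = 0.91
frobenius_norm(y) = 2.30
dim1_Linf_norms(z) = [1.06, 1.66, 1.1]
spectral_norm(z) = 2.33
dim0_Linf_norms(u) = [0.34, 0.62, 0.54]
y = u + z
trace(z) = 1.59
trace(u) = -0.20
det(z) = 0.02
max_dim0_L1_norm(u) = 0.81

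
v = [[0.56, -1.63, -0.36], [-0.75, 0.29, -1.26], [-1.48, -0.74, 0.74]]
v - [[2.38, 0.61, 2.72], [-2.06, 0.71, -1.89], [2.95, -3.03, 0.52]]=[[-1.82,  -2.24,  -3.08],[1.31,  -0.42,  0.63],[-4.43,  2.29,  0.22]]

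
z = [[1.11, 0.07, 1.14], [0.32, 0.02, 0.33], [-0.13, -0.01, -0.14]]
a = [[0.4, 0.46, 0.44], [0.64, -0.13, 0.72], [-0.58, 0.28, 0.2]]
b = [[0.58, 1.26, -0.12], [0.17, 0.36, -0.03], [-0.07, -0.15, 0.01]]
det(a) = -0.30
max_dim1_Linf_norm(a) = 0.72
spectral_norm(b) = 1.46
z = b @ a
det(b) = 0.00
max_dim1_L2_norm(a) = 0.97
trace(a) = 0.47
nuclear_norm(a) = 2.22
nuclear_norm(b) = 1.47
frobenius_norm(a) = 1.40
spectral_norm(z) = 1.67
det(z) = 0.00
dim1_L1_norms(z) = [2.32, 0.67, 0.28]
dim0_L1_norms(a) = [1.62, 0.87, 1.36]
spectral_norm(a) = 1.17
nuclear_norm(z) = 1.67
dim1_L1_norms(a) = [1.3, 1.49, 1.06]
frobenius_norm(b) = 1.46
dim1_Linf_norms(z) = [1.14, 0.33, 0.14]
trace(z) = 0.99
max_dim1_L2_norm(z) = 1.59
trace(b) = 0.95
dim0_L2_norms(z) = [1.16, 0.07, 1.2]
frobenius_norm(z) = 1.67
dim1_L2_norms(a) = [0.75, 0.97, 0.67]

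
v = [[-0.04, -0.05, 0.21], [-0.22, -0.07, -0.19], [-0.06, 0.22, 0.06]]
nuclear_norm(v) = 0.74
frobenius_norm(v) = 0.44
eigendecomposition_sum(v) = [[-0.11+0.00j, -0.08+0.00j, 0.03-0.00j], [-0.10+0.00j, -0.08+0.00j, 0.02-0.00j], [(0.06-0j), 0.05-0.00j, -0.01+0.00j]] + [[(0.03+0.05j), 0.02-0.06j, (0.09-0.01j)], [-0.06-0.05j, 0.00+0.08j, -0.11+0.05j], [-0.06+0.06j, (0.09+0.01j), (0.04+0.12j)]] + [[0.03-0.05j, 0.02+0.06j, (0.09+0.01j)], [-0.06+0.05j, 0.00-0.08j, (-0.11-0.05j)], [(-0.06-0.06j), 0.09-0.01j, (0.04-0.12j)]]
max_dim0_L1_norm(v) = 0.46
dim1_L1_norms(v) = [0.3, 0.48, 0.34]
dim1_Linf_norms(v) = [0.21, 0.22, 0.22]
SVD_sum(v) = [[0.07, 0.04, 0.11], [-0.14, -0.08, -0.23], [0.04, 0.03, 0.07]] + [[0.02, -0.05, 0.01], [-0.01, 0.04, -0.00], [-0.08, 0.2, -0.02]] + [[-0.13, -0.04, 0.09], [-0.07, -0.02, 0.05], [-0.02, -0.01, 0.01]]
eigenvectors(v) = [[0.69+0.00j, (0.1-0.47j), 0.10+0.47j],[(0.62+0j), (0.07+0.6j), 0.07-0.60j],[-0.37+0.00j, (0.64+0j), (0.64-0j)]]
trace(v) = -0.05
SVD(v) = [[0.42, -0.24, -0.87], [-0.87, 0.17, -0.47], [0.26, 0.96, -0.13]] @ diag([0.3271550353036693, 0.22835983728599193, 0.1844488210593122]) @ [[0.48, 0.30, 0.82], [-0.38, 0.92, -0.11], [0.79, 0.26, -0.56]]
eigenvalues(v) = [(-0.2+0j), (0.07+0.25j), (0.07-0.25j)]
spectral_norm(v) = 0.33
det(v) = -0.01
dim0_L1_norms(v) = [0.32, 0.34, 0.46]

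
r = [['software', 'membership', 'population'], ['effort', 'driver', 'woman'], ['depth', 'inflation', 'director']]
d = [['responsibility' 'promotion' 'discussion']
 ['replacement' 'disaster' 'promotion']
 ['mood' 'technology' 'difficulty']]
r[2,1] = 'inflation'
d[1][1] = 'disaster'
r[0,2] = 'population'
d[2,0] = 'mood'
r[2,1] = 'inflation'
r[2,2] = 'director'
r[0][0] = 'software'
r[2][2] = 'director'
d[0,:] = ['responsibility', 'promotion', 'discussion']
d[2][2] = 'difficulty'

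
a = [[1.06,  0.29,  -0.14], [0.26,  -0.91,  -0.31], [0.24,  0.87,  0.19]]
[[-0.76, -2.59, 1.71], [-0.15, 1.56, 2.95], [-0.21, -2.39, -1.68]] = a@ [[-0.77, -1.57, 2.04], [0.04, -2.59, -2.21], [-0.29, 1.26, -1.32]]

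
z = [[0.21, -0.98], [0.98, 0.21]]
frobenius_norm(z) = 1.42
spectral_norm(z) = 1.00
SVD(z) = [[-0.98, -0.21], [0.21, -0.98]] @ diag([1.0022474744293448, 1.0022474744293446]) @ [[0.0, 1.0], [-1.00, -0.0]]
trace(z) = 0.42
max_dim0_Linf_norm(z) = 0.98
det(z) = 1.00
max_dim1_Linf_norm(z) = 0.98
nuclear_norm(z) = 2.00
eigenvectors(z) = [[0.71j,  -0.71j], [(0.71+0j),  (0.71-0j)]]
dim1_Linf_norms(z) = [0.98, 0.98]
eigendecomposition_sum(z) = [[0.10+0.49j, (-0.49+0.1j)], [0.49-0.11j, 0.10+0.49j]] + [[0.10-0.49j,  (-0.49-0.1j)], [0.49+0.11j,  0.10-0.49j]]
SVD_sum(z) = [[0.00, -0.98], [0.00, 0.21]] + [[0.21, 0.00], [0.98, 0.0]]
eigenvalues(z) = [(0.21+0.98j), (0.21-0.98j)]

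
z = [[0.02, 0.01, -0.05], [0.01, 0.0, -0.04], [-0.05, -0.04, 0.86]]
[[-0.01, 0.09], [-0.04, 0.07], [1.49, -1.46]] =z@[[3.88, 0.06],[1.34, 0.50],[2.02, -1.67]]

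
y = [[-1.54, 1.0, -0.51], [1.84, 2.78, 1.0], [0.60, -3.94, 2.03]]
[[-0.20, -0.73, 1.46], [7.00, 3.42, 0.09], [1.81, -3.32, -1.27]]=y @[[-0.17, 1.13, -0.82], [1.35, 0.70, 0.42], [3.56, -0.61, 0.43]]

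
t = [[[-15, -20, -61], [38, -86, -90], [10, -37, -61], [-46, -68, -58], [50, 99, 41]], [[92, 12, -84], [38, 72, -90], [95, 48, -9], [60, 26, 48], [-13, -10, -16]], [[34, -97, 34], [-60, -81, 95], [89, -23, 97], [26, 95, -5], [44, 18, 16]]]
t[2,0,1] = -97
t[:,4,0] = [50, -13, 44]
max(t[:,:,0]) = 95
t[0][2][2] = -61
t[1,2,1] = 48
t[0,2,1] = -37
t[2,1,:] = [-60, -81, 95]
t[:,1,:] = [[38, -86, -90], [38, 72, -90], [-60, -81, 95]]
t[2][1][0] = -60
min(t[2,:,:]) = -97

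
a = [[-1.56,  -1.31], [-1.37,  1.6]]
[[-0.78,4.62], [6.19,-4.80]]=a@[[-1.6, -0.26],[2.5, -3.22]]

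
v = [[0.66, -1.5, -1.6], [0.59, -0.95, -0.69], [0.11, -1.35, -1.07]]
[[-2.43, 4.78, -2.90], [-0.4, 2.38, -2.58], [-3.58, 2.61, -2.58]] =v@[[3.96, 1.4, -1.29],[1.85, 0.36, 3.08],[1.42, -2.75, -1.61]]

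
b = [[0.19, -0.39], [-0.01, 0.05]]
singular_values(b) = [0.44, 0.01]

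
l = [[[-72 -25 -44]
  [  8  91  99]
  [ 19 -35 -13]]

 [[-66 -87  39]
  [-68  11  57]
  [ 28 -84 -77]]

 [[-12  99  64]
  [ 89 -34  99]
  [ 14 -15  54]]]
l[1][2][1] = -84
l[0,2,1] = -35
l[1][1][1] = 11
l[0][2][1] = -35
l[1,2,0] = 28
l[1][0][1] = -87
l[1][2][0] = 28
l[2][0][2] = 64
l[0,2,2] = -13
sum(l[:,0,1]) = -13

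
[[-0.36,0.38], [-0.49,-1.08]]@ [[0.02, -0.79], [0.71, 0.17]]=[[0.26, 0.35], [-0.78, 0.2]]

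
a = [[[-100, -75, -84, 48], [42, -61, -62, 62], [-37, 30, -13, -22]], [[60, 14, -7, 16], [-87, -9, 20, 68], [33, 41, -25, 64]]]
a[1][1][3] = 68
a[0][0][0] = -100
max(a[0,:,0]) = 42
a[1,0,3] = 16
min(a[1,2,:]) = -25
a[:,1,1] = [-61, -9]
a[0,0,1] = -75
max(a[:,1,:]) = 68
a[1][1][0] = -87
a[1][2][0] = 33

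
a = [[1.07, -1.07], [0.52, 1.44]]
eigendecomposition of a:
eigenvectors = [[0.82+0.00j, (0.82-0j)], [-0.14-0.55j, -0.14+0.55j]]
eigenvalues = [(1.25+0.72j), (1.25-0.72j)]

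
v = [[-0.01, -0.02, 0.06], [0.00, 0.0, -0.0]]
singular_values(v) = [0.06, 0.0]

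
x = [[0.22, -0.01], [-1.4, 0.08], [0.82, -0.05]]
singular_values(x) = [1.64, 0.0]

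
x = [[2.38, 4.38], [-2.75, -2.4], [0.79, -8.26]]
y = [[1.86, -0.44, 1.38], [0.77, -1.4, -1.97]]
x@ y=[[7.8, -7.18, -5.34],[-6.96, 4.57, 0.93],[-4.89, 11.22, 17.36]]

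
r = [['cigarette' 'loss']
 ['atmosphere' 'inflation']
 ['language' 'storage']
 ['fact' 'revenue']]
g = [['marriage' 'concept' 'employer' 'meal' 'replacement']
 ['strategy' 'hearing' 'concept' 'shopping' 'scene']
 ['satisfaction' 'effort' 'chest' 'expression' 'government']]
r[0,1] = 'loss'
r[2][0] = 'language'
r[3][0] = 'fact'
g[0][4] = 'replacement'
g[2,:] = ['satisfaction', 'effort', 'chest', 'expression', 'government']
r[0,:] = ['cigarette', 'loss']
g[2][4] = 'government'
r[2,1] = 'storage'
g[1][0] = 'strategy'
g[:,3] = ['meal', 'shopping', 'expression']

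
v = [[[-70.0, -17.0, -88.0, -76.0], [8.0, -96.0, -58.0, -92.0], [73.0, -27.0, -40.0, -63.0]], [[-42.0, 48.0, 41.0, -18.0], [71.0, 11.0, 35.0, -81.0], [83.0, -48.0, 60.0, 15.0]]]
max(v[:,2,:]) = 83.0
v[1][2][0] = 83.0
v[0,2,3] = -63.0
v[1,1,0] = 71.0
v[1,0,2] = 41.0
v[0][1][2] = -58.0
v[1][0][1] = 48.0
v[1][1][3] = -81.0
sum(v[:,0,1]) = 31.0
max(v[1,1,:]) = 71.0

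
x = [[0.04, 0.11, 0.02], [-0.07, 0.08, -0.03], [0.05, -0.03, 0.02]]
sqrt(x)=[[(0.23+0j),0.23-0.01j,(0.11-0.02j)],[(-0.12+0j),0.32-0.00j,-0.05-0.00j],[(0.11-0.01j),-0.15+0.02j,(0.05+0.04j)]]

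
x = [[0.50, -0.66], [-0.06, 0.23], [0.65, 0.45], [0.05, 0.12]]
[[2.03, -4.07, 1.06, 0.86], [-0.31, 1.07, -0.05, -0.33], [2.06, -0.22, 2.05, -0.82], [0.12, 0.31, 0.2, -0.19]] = x @ [[3.48, -3.02, 2.8, -0.24], [-0.44, 3.88, 0.51, -1.48]]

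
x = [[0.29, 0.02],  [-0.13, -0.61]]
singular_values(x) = [0.63, 0.28]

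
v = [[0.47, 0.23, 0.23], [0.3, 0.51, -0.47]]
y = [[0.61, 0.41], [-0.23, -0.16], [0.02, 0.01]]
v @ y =[[0.24,0.16], [0.06,0.04]]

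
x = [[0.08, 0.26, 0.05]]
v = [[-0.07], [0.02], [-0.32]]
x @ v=[[-0.02]]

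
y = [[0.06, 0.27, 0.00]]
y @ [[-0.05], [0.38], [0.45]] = [[0.1]]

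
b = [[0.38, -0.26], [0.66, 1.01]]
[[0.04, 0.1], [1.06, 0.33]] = b @ [[0.57, 0.34], [0.68, 0.10]]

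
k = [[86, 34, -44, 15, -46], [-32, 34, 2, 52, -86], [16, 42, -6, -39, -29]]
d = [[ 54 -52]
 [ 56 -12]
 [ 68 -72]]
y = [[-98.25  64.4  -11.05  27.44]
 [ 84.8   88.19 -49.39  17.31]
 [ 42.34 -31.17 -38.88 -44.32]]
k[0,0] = 86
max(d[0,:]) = 54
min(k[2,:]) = -39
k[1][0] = -32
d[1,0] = 56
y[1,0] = 84.8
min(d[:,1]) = -72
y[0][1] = 64.4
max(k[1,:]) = 52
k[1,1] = 34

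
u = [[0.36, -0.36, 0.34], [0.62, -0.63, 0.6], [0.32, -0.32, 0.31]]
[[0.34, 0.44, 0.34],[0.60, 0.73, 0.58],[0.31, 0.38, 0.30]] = u @ [[-0.66, 2.56, 0.74], [-0.57, 0.31, 0.26], [1.09, -1.1, 0.48]]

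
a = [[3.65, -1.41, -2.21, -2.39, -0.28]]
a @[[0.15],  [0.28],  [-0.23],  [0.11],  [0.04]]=[[0.39]]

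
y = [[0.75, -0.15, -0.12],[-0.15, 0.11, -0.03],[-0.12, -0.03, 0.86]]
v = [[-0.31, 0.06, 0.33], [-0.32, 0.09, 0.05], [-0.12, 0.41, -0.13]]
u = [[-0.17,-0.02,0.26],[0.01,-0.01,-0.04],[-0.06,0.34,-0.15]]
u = y @ v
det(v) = -0.03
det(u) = -0.00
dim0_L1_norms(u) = [0.24, 0.37, 0.45]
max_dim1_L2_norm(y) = 0.87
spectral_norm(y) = 0.94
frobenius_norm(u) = 0.49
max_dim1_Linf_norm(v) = 0.41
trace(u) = -0.33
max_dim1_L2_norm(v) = 0.46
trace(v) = -0.35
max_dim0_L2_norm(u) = 0.34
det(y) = 0.05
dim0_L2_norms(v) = [0.46, 0.42, 0.36]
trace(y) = 1.72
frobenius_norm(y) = 1.18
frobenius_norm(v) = 0.72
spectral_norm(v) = 0.56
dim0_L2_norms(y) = [0.77, 0.19, 0.87]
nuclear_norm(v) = 1.13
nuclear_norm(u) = 0.70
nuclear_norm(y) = 1.72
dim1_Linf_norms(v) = [0.33, 0.32, 0.41]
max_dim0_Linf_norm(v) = 0.41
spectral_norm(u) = 0.40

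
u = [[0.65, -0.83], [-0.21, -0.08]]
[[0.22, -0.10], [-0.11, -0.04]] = u @ [[0.49,  0.12], [0.12,  0.22]]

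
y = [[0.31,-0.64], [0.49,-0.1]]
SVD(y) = [[-0.87, -0.50], [-0.50, 0.87]] @ diag([0.792962620057215, 0.3563850209983535]) @ [[-0.65, 0.76], [0.76, 0.65]]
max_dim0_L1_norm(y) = 0.8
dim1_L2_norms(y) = [0.71, 0.5]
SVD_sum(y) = [[0.44, -0.53], [0.25, -0.30]] + [[-0.13, -0.11], [0.24, 0.2]]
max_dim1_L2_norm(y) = 0.71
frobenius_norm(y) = 0.87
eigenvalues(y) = [(0.1+0.52j), (0.1-0.52j)]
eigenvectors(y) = [[0.75+0.00j, 0.75-0.00j], [0.24-0.61j, 0.24+0.61j]]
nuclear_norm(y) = 1.15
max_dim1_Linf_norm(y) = 0.64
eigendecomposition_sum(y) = [[0.15+0.24j, -0.32+0.06j], [0.24-0.05j, -0.05+0.28j]] + [[(0.15-0.24j), (-0.32-0.06j)], [0.24+0.05j, (-0.05-0.28j)]]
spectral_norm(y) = 0.79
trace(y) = 0.21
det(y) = 0.28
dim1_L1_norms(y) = [0.95, 0.59]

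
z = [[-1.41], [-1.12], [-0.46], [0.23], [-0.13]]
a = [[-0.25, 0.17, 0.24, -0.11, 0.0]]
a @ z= [[0.03]]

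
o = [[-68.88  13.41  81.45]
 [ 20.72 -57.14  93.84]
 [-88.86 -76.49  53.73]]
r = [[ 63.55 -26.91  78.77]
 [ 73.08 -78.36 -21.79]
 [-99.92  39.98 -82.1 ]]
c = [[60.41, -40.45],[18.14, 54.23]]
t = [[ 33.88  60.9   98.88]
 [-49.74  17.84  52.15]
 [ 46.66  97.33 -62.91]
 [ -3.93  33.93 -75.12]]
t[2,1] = 97.33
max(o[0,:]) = 81.45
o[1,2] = 93.84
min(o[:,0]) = -88.86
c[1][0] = 18.14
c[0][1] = -40.45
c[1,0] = 18.14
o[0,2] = 81.45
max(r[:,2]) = 78.77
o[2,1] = -76.49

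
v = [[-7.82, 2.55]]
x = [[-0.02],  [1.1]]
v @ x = [[2.96]]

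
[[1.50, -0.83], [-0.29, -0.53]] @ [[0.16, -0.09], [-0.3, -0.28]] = [[0.49, 0.10], [0.11, 0.17]]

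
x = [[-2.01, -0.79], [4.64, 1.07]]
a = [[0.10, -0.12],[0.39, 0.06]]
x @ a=[[-0.51,0.19],[0.88,-0.49]]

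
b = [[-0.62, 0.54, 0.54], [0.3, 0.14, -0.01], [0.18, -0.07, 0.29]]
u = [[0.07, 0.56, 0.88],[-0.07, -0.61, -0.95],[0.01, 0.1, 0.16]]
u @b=[[0.28, 0.05, 0.29], [-0.31, -0.06, -0.31], [0.05, 0.01, 0.05]]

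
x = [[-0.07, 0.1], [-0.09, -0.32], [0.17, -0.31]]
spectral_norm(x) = 0.46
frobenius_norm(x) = 0.50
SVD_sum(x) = [[-0.02, 0.11], [0.05, -0.29], [0.06, -0.33]] + [[-0.05, -0.01],[-0.14, -0.03],[0.11, 0.02]]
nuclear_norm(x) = 0.65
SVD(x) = [[0.24,0.27], [-0.65,0.76], [-0.72,-0.59]] @ diag([0.4626515933570691, 0.1906659465247143]) @ [[-0.18, 0.98], [-0.98, -0.18]]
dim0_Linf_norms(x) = [0.17, 0.32]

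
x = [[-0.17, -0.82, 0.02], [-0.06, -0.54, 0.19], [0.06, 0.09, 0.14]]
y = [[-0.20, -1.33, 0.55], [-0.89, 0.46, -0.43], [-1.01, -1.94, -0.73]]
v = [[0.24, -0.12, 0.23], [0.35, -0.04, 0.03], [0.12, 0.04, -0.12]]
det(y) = 1.73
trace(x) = -0.57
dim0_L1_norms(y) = [2.1, 3.73, 1.71]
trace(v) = 0.08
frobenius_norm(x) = 1.03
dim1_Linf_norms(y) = [1.33, 0.89, 1.94]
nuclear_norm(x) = 1.23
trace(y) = -0.47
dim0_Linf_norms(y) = [1.01, 1.94, 0.73]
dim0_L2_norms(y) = [1.36, 2.4, 1.01]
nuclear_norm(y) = 4.40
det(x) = 0.00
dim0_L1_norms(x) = [0.29, 1.45, 0.35]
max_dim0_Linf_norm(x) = 0.82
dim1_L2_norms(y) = [1.45, 1.09, 2.31]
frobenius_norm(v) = 0.53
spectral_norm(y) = 2.57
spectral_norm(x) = 1.01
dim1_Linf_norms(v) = [0.24, 0.35, 0.12]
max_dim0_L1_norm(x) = 1.45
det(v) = -0.00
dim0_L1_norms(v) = [0.71, 0.2, 0.38]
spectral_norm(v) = 0.47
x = v @ y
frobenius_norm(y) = 2.94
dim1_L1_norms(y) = [2.08, 1.78, 3.68]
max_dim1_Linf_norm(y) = 1.94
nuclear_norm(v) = 0.71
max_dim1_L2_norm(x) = 0.84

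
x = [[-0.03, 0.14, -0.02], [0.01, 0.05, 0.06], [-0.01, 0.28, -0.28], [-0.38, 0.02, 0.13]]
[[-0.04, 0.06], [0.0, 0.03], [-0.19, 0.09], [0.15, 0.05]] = x @ [[-0.29,-0.06], [-0.32,0.47], [0.37,0.14]]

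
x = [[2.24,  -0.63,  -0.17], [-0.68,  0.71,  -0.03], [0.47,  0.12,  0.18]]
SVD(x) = [[-0.93, -0.22, -0.31], [0.35, -0.83, -0.44], [-0.16, -0.51, 0.85]] @ diag([2.5177441892796915, 0.5402630468299203, 0.21812848869050233]) @ [[-0.95, 0.32, 0.05], [-0.32, -0.94, -0.05], [0.03, -0.07, 1.0]]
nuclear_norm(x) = 3.28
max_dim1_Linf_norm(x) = 2.24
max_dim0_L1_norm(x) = 3.39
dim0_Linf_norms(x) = [2.24, 0.71, 0.18]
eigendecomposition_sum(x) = [[(2.17+0j), (-0.79+0j), (-0.15-0j)], [(-0.85+0j), 0.31+0.00j, (0.06+0j)], [(0.4+0j), (-0.15+0j), -0.03-0.00j]] + [[(0.03-0.05j),0.08-0.10j,-0.01+0.08j], [(0.09-0.1j),(0.2-0.17j),(-0.04+0.16j)], [(0.03-0.25j),0.13-0.49j,(0.1+0.31j)]] + [[0.03+0.05j, (0.08+0.1j), -0.01-0.08j], [0.09+0.10j, (0.2+0.17j), (-0.04-0.16j)], [(0.03+0.25j), 0.13+0.49j, (0.1-0.31j)]]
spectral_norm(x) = 2.52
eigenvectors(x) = [[(0.92+0j), (-0.2-0.09j), (-0.2+0.09j)],[(-0.36+0j), -0.37-0.25j, (-0.37+0.25j)],[0.17+0.00j, (-0.87+0j), -0.87-0.00j]]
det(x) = 0.30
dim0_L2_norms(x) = [2.39, 0.96, 0.25]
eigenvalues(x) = [(2.46+0j), (0.34+0.08j), (0.34-0.08j)]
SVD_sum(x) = [[2.2, -0.75, -0.11],  [-0.82, 0.28, 0.04],  [0.38, -0.13, -0.02]] + [[0.04, 0.11, 0.01], [0.15, 0.42, 0.02], [0.09, 0.26, 0.01]] + [[-0.00, 0.00, -0.07],[-0.00, 0.01, -0.09],[0.01, -0.01, 0.18]]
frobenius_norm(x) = 2.58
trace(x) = 3.13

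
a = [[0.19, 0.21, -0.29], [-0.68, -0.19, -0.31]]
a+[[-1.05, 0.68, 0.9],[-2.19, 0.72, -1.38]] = [[-0.86, 0.89, 0.61], [-2.87, 0.53, -1.69]]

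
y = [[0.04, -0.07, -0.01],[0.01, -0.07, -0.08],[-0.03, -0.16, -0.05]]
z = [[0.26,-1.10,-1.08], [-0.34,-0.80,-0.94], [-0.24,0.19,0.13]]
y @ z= [[0.04, 0.01, 0.02],[0.05, 0.03, 0.04],[0.06, 0.15, 0.18]]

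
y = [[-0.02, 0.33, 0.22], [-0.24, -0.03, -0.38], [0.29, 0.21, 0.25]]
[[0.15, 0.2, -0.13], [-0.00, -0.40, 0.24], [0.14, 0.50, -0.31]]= y@[[0.23, 1.11, -0.69], [0.58, 0.45, -0.33], [-0.18, 0.32, -0.18]]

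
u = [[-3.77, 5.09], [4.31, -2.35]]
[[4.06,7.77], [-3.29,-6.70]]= u @[[-0.55, -1.21], [0.39, 0.63]]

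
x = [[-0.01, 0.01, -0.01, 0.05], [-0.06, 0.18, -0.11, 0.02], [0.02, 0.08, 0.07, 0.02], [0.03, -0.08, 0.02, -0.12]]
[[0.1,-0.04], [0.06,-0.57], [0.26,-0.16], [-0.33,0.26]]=x @ [[-2.29,3.54], [1.02,-2.39], [2.70,-0.65], [1.97,0.2]]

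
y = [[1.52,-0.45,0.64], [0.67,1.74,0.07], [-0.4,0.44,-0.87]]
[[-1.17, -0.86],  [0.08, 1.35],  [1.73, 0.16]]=y @ [[0.09, -0.51], [0.09, 0.95], [-1.98, 0.53]]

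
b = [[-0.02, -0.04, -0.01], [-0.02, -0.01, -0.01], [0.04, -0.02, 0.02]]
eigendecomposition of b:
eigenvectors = [[0.80, 0.03, -0.45],[0.44, -0.28, 0.0],[-0.41, 0.96, 0.89]]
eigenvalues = [-0.04, 0.03, -0.0]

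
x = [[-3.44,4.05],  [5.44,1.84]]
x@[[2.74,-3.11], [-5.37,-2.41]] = [[-31.17, 0.94], [5.02, -21.35]]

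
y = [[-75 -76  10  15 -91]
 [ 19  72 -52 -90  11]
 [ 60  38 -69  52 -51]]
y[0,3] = 15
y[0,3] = 15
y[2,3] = 52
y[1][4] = 11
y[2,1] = 38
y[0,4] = -91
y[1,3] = -90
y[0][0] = -75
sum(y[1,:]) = -40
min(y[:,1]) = -76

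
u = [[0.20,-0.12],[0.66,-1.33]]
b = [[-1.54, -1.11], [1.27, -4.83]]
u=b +[[1.74, 0.99], [-0.61, 3.50]]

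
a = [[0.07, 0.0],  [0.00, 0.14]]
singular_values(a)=[0.14, 0.07]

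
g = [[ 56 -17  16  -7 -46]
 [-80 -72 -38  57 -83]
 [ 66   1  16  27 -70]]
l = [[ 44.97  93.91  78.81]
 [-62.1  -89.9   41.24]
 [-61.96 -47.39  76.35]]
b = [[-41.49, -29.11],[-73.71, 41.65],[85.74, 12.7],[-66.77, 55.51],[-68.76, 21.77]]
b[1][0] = -73.71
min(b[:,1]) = -29.11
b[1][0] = -73.71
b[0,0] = -41.49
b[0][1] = -29.11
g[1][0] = -80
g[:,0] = [56, -80, 66]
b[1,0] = -73.71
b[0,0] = -41.49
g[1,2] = -38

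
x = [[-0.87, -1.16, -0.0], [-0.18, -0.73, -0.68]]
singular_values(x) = [1.64, 0.65]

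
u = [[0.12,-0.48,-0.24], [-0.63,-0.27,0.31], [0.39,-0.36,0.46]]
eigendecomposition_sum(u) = [[(-0.24+0j), -0.27+0.00j, 0.03-0.00j], [(-0.36+0j), -0.42+0.00j, 0.04-0.00j], [(-0.03+0j), (-0.04+0j), 0.00-0.00j]] + [[(0.18+0.11j), (-0.1-0.09j), (-0.13+0.16j)], [(-0.13-0.12j), 0.07+0.09j, (0.14-0.12j)], [0.21-0.26j, (-0.16+0.14j), 0.23+0.24j]] + [[(0.18-0.11j), -0.10+0.09j, (-0.13-0.16j)], [(-0.13+0.12j), 0.07-0.09j, (0.14+0.12j)], [(0.21+0.26j), (-0.16-0.14j), (0.23-0.24j)]]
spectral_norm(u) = 0.76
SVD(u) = [[-0.21, 0.35, 0.91],[0.91, 0.42, 0.05],[-0.36, 0.84, -0.41]] @ diag([0.7569910635576597, 0.7325170870416502, 0.5019793291420067]) @ [[-0.98,  -0.02,  0.22], [0.15,  -0.80,  0.59], [-0.17,  -0.6,  -0.78]]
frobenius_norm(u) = 1.17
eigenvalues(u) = [(-0.65+0j), (0.48+0.44j), (0.48-0.44j)]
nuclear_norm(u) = 1.99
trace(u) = 0.31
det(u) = -0.28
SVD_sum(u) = [[0.16, 0.00, -0.04],[-0.67, -0.01, 0.15],[0.27, 0.00, -0.06]] + [[0.04, -0.21, 0.15], [0.04, -0.24, 0.18], [0.09, -0.49, 0.36]] + [[-0.08, -0.28, -0.36], [-0.0, -0.02, -0.02], [0.03, 0.12, 0.16]]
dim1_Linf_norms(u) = [0.48, 0.63, 0.46]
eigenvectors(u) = [[-0.54+0.00j, (0.06+0.48j), (0.06-0.48j)], [-0.84+0.00j, 0.02-0.42j, 0.02+0.42j], [-0.08+0.00j, 0.77+0.00j, (0.77-0j)]]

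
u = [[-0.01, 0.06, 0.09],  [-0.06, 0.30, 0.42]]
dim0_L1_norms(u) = [0.07, 0.36, 0.51]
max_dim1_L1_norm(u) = 0.78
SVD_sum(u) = [[-0.01, 0.06, 0.09],[-0.06, 0.3, 0.42]] + [[0.0, -0.00, 0.00], [-0.00, 0.0, -0.00]]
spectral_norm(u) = 0.53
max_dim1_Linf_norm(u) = 0.42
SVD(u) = [[-0.20, -0.98], [-0.98, 0.20]] @ diag([0.5308315305630451, 0.004229203245864356]) @ [[0.11, -0.58, -0.81], [-0.59, 0.62, -0.52]]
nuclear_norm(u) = 0.54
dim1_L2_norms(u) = [0.11, 0.52]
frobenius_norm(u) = 0.53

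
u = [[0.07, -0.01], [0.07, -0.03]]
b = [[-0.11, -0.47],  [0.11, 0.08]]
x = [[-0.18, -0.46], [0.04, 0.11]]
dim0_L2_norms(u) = [0.1, 0.03]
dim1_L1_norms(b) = [0.58, 0.19]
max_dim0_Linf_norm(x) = 0.46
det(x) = -0.00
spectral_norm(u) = 0.10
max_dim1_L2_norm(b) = 0.48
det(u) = -0.00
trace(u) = 0.04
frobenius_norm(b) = 0.50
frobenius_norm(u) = 0.10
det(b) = 0.04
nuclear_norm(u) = 0.12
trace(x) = -0.07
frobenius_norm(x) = 0.51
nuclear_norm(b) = 0.58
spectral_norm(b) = 0.49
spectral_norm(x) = 0.51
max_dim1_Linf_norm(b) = 0.47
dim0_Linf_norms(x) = [0.18, 0.46]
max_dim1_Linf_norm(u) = 0.07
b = x + u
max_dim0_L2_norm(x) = 0.47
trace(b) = -0.03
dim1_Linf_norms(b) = [0.47, 0.11]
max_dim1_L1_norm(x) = 0.64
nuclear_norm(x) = 0.51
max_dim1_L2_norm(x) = 0.49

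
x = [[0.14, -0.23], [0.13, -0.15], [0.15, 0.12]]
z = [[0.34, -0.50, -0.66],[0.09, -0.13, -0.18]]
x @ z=[[0.03, -0.04, -0.05], [0.03, -0.05, -0.06], [0.06, -0.09, -0.12]]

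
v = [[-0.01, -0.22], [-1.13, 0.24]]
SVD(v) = [[0.03, -1.00],[-1.0, -0.03]] @ diag([1.1557845120975916, 0.21716850967700652]) @ [[0.98, -0.21], [0.21, 0.98]]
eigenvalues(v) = [-0.4, 0.63]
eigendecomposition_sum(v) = [[-0.25, -0.09], [-0.44, -0.15]] + [[0.24,-0.13], [-0.69,0.39]]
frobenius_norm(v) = 1.18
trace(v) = 0.23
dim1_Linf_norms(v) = [0.22, 1.13]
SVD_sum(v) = [[0.04, -0.01], [-1.13, 0.25]] + [[-0.05, -0.21], [-0.00, -0.01]]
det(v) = -0.25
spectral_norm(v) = 1.16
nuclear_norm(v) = 1.37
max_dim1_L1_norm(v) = 1.37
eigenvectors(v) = [[-0.49, 0.33], [-0.87, -0.95]]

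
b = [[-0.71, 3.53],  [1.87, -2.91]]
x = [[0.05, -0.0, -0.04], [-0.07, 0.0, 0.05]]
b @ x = [[-0.28, 0.00, 0.2], [0.30, 0.0, -0.22]]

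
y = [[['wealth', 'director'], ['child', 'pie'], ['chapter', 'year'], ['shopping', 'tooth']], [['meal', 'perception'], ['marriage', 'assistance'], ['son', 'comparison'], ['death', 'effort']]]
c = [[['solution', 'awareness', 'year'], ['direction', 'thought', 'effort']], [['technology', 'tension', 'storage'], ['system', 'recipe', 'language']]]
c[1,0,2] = 'storage'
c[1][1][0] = 'system'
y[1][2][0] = 'son'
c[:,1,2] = ['effort', 'language']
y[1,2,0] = 'son'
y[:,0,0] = ['wealth', 'meal']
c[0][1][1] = 'thought'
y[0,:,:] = [['wealth', 'director'], ['child', 'pie'], ['chapter', 'year'], ['shopping', 'tooth']]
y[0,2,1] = 'year'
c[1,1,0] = 'system'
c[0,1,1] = 'thought'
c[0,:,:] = [['solution', 'awareness', 'year'], ['direction', 'thought', 'effort']]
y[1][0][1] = 'perception'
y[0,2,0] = 'chapter'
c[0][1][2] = 'effort'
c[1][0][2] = 'storage'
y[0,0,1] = 'director'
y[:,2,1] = ['year', 'comparison']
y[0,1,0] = 'child'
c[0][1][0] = 'direction'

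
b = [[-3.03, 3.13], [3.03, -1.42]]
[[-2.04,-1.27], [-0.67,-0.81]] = b @ [[-0.96, -0.84], [-1.58, -1.22]]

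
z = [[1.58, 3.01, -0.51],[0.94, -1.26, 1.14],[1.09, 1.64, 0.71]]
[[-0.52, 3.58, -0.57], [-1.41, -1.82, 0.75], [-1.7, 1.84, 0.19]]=z@[[-0.22, -0.16, 0.03],[-0.29, 1.26, -0.12],[-1.38, -0.07, 0.5]]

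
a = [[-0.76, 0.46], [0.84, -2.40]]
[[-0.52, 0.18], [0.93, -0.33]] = a @ [[0.57, -0.19], [-0.19, 0.07]]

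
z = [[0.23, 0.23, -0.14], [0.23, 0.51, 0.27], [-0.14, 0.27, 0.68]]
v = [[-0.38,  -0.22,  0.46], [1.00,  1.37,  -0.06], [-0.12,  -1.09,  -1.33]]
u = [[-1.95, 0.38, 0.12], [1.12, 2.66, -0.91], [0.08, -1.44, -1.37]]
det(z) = -0.00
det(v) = -0.00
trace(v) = -0.34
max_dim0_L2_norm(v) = 1.76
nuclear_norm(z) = 1.42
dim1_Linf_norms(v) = [0.46, 1.37, 1.33]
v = u @ z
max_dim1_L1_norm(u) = 4.69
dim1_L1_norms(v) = [1.06, 2.43, 2.54]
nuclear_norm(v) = 3.45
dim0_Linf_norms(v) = [1.0, 1.37, 1.33]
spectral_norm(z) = 0.88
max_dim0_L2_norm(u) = 3.05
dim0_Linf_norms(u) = [1.95, 2.66, 1.37]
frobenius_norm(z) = 1.03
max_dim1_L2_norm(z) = 0.74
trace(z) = 1.42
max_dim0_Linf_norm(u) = 2.66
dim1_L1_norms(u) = [2.45, 4.69, 2.89]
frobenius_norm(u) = 4.13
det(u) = 10.00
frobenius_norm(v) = 2.50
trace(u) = -0.66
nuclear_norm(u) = 6.82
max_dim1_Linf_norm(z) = 0.68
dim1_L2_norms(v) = [0.64, 1.7, 1.72]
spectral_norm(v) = 2.12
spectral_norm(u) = 3.21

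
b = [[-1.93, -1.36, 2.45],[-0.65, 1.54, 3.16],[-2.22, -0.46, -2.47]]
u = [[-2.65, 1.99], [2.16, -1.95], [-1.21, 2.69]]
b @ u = [[-0.79, 5.4], [1.23, 4.20], [7.88, -10.17]]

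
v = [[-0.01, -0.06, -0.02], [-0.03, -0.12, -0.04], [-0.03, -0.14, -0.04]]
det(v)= -0.000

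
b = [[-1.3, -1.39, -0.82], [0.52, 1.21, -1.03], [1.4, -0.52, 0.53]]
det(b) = 3.86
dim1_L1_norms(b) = [3.51, 2.76, 2.45]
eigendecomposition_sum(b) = [[-0.67+0.45j,  (-0.54-0.14j),  -0.52-0.37j], [0.35+0.27j,  (0.02+0.3j),  -0.10+0.33j], [(0.64+0.27j),  0.15+0.45j,  (-0.03+0.54j)]] + [[(-0.67-0.45j), -0.54+0.14j, -0.52+0.37j], [(0.35-0.27j), 0.02-0.30j, -0.10-0.33j], [0.64-0.27j, 0.15-0.45j, (-0.03-0.54j)]] + [[0.05-0.00j, -0.31-0.00j, (0.22-0j)], [-0.18+0.00j, (1.17+0j), (-0.83+0j)], [0.13-0.00j, (-0.82-0j), 0.58-0.00j]]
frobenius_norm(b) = 3.10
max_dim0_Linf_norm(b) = 1.4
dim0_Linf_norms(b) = [1.4, 1.39, 1.03]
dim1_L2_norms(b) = [2.07, 1.67, 1.58]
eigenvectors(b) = [[(0.7+0j), (0.7-0j), 0.21+0.00j],[-0.12-0.36j, (-0.12+0.36j), -0.80+0.00j],[(-0.32-0.5j), (-0.32+0.5j), 0.56+0.00j]]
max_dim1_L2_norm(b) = 2.07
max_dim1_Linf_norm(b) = 1.4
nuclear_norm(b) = 5.06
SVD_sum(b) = [[-1.53, -1.24, -0.41], [0.71, 0.58, 0.19], [0.65, 0.52, 0.17]] + [[-0.03,0.06,-0.06], [-0.47,0.85,-0.84], [0.44,-0.79,0.79]] + [[0.26, -0.21, -0.36], [0.28, -0.22, -0.37], [0.32, -0.25, -0.43]]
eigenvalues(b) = [(-0.68+1.3j), (-0.68-1.3j), (1.8+0j)]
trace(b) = 0.44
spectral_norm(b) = 2.38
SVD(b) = [[-0.85, 0.05, -0.53], [0.39, 0.73, -0.56], [0.36, -0.68, -0.64]] @ diag([2.3759244342725867, 1.7623928540826106, 0.9220382370081194]) @ [[0.76, 0.62, 0.2],[-0.36, 0.66, -0.66],[-0.54, 0.43, 0.73]]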